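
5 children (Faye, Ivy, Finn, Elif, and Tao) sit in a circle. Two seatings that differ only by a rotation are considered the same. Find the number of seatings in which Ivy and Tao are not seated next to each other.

Without the restriction there are (4)! = 24 seatings.
Seatings with Ivy beside Tao: treat them as a block with 2 internal orders, giving 2 × (3)! = 12.
Subtracting, 24 − 12 = 12.

12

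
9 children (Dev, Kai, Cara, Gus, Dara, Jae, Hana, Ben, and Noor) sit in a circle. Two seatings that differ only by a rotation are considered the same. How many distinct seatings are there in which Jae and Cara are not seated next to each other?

30240

Without the restriction there are (8)! = 40320 seatings.
Those with Jae next to Cara: fuse the pair into one unit and seat 8 units around a circle — 2·(7)! = 10080.
Subtracting, 40320 − 10080 = 30240.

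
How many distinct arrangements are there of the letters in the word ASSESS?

30

ASSESS has 6 letters with S appearing 4 times.
Dividing 6! = 720 by 4! = 24 for the repeated letters gives 30.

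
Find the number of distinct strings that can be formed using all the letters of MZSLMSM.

420

The 7 letters of MZSLMSM have repeats: M appearing 3 times and S appearing twice.
Dividing 7! = 5040 by 3!·2! = 12 for the repeated letters gives 420.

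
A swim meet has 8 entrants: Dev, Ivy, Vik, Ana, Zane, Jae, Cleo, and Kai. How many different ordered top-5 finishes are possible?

There are 8 choices for 1st place, 7 for 2nd, and so on down to 4 for position 5.
That gives 8 × 7 × 6 × 5 × 4 = 6720.

6720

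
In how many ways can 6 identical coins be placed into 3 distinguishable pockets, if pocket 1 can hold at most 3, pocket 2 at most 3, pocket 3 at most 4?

By stars and bars, unrestricted non-negative solutions to x_1+…+x_3 = 6 number C(6+2,2) = 28.
Subtract solutions that violate a single cap (substitute x_i' = x_i − (cap_i+1)): x_1 ≥ 4 gives C(4,2) = 6; x_2 ≥ 4 gives C(4,2) = 6; x_3 ≥ 5 gives C(3,2) = 3. Together 15.
No two caps can be exceeded simultaneously, so the pair terms are all 0.
By inclusion–exclusion the count is 28 − 15 + 0 = 13.

13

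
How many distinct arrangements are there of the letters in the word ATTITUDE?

Letter multiplicities in ATTITUDE: A×1, D×1, E×1, I×1, T×3, U×1.
The number of distinct arrangements is 8!/(3!) = 40320/6 = 6720.

6720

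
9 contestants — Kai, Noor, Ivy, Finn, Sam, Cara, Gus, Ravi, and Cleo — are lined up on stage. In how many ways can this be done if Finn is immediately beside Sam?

80640

Treat {Finn, Sam} as a single unit. There are 8 units to order, and the pair itself can be ordered 2 ways.
So the count is 2·(8)! = 80640.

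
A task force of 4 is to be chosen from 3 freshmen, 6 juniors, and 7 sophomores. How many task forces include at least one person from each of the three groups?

819

Unrestricted: C(16,4) = 1820 ways to pick any 4 of the 16.
Subtract selections that omit an entire group: no freshmen → C(13,4) = 715; no juniors → C(10,4) = 210; no sophomores → C(9,4) = 126.
Add back selections omitting two groups (i.e. drawn from a single group): C(3,4) + C(6,4) + C(7,4) = 50.
By inclusion–exclusion: 1820 − 1051 + 50 = 819.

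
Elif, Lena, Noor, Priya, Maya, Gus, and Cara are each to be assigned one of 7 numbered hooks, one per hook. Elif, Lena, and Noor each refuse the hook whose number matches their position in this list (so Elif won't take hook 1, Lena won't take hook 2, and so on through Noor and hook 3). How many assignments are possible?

3216

Let Aᵢ (for i ∈ {1, 2, 3}) be the placements that put person i in their forbidden hook. Any j of these fix j positions, leaving (7−j)! ways to fill the rest, and there are C(3,j) ways to pick which j.
By inclusion–exclusion, the number of valid placements is Σ_{j=0}^{3} (−1)^j C(3,j)·(7−j)!.
Computing: 5040 − 2160 + 360 − 24 = 3216.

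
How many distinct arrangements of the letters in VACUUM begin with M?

60

With the first slot taken by M, it remains to arrange the other 5 letters (VACUU).
Those 5 letters have U appearing twice, giving (5)!/(2!) = 60.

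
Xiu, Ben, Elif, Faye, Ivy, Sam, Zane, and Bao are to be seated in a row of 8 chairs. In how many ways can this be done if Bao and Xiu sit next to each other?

10080

Treat {Bao, Xiu} as a single unit. There are 7 units to order, and the pair itself can be ordered 2 ways.
That gives 2 × 7! = 2 × 5040 = 10080.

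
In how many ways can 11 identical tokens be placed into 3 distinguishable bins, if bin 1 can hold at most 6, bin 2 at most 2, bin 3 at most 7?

12

By stars and bars, unrestricted non-negative solutions to x_1+…+x_3 = 11 number C(11+2,2) = 78.
Subtract solutions that violate a single cap (substitute x_i' = x_i − (cap_i+1)): x_1 ≥ 7 gives C(6,2) = 15; x_2 ≥ 3 gives C(10,2) = 45; x_3 ≥ 8 gives C(5,2) = 10. Together 70.
Add back pairs where two caps are both exceeded: 3 + 0 + 1 = 4.
By inclusion–exclusion the count is 78 − 70 + 4 = 12.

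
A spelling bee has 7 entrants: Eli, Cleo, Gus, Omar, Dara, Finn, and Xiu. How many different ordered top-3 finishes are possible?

This is an ordered selection of 3 from 7: P(7,3).
That gives 7 × 6 × 5 = 210.

210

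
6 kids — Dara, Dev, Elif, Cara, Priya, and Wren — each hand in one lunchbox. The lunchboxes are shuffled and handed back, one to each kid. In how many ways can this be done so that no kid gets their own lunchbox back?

Let Aᵢ be the assignments in which kid i gets their own lunchbox. We want the size of the complement of A₁∪…∪A_6.
By inclusion–exclusion this is Σ_{j=0}^{6} (−1)^j C(6,j)·(6−j)!.
Computing: 720 − 720 + 360 − 120 + 30 − 6 + 1 = 265.

265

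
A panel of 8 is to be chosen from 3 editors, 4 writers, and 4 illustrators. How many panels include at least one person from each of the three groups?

Total 8-person selections from all 11: C(11,8) = 165.
Selections missing a whole group: no editors → C(8,8) = 1; no writers → C(7,8) = 0; no illustrators → C(7,8) = 0.
Add back selections omitting two groups (i.e. drawn from a single group): C(3,8) + C(4,8) + C(4,8) = 0.
By inclusion–exclusion: 165 − 1 + 0 = 164.

164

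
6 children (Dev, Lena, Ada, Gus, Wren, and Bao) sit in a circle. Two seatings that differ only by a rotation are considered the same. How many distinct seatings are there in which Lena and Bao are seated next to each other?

Treat {Lena, Bao} as one unit (2 internal orders) and seat the resulting 5 units around the table: (4)! circular arrangements.
So 2 × (4)! = 2 × 24 = 48.

48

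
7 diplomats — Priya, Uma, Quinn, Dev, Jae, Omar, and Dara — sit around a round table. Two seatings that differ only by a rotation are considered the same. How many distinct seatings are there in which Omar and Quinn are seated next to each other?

240

Glue Omar and Quinn into a block (2 internal orders). Seating 6 units around a circle gives (5)! arrangements.
So 2 × (5)! = 2 × 120 = 240.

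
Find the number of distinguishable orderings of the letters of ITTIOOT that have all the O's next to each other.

Treat the 2 copies of O as a single block. The multiset to arrange is then {OO, I, I, T, T, T}, 6 items in all.
That gives (6)!/(3!·2!) = 60 arrangements.

60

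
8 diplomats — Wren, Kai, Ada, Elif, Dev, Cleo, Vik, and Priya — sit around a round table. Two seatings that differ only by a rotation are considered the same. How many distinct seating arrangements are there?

Seat Wren anywhere (absorbing the rotational symmetry), then permute the other 7: (7)! = 5040.

5040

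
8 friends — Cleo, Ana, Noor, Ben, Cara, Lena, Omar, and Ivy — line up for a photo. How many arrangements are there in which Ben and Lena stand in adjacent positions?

10080

Treat {Ben, Lena} as a single unit. There are 7 units to order, and the pair itself can be ordered 2 ways.
So the count is 2·(7)! = 10080.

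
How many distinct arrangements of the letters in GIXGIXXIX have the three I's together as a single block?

105

Treat the 3 copies of I as a single block. The multiset to arrange is then {III, G, G, X, X, X, X}, 7 items in all.
That gives (7)!/(4!·2!) = 105 arrangements.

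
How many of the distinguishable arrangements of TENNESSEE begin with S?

840

Fix S in the first position and arrange the remaining 8 letters.
Those 8 letters have E appearing 4 times and N appearing twice, giving (8)!/(4!·2!) = 840.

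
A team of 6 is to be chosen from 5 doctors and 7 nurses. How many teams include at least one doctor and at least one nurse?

Unrestricted: C(12,6) = 924 ways to pick any 6 of the 12.
Selections missing a whole group: no doctors → C(7,6) = 7; no nurses → C(5,6) = 0.
Both groups omitted at once is impossible, so 924 − 7 = 917.

917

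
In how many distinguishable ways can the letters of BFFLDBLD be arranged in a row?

Letter multiplicities in BFFLDBLD: B×2, D×2, F×2, L×2.
Dividing 8! = 40320 by 2!·2!·2!·2! = 16 for the repeated letters gives 2520.

2520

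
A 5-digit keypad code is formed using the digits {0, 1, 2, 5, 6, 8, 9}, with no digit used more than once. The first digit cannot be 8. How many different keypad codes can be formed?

The first digit has 7−1 = 6 choices (anything except 8).
The remaining 4 digits are filled from the other 6 symbols without repetition: 6 × 5 × 4 × 3 = 360.
Total: 6 × 360 = 2160.

2160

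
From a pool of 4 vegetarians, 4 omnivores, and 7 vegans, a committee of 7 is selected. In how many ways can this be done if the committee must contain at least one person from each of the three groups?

5768

Unrestricted: C(15,7) = 6435 ways to pick any 7 of the 15.
Subtract selections that omit an entire group: no vegetarians → C(11,7) = 330; no omnivores → C(11,7) = 330; no vegans → C(8,7) = 8.
Add back selections omitting two groups (i.e. drawn from a single group): C(4,7) + C(4,7) + C(7,7) = 1.
By inclusion–exclusion: 6435 − 668 + 1 = 5768.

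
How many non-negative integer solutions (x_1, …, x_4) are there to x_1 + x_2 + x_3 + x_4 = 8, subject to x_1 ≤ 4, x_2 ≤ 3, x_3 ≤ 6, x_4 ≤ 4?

Without the upper bounds there are C(11,3) = 165 ways to split 8 among 4 variables.
Subtract solutions that violate a single cap (substitute x_i' = x_i − (cap_i+1)): x_1 ≥ 5 gives C(6,3) = 20; x_2 ≥ 4 gives C(7,3) = 35; x_3 ≥ 7 gives C(4,3) = 4; x_4 ≥ 5 gives C(6,3) = 20. Together 79.
No two caps can be exceeded simultaneously, so the pair terms are all 0.
By inclusion–exclusion the count is 165 − 79 + 0 = 86.

86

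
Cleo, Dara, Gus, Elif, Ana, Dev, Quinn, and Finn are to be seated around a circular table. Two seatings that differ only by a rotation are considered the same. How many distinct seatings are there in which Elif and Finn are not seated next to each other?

All circular seatings of 8 people number (7)! = 5040.
Seatings with Elif beside Finn: treat them as a block with 2 internal orders, giving 2 × (6)! = 1440.
Subtracting, 5040 − 1440 = 3600.

3600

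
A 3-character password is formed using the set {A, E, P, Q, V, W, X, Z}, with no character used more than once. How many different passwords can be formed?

With no repetition, fill the 3 characters in order: 8 choices, then 7, down to 6.
That product is 8 × 7 × 6 = 336.

336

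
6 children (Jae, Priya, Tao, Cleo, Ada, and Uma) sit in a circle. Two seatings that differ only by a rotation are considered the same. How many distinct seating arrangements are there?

Seat Jae anywhere (absorbing the rotational symmetry), then permute the other 5: (5)! = 120.

120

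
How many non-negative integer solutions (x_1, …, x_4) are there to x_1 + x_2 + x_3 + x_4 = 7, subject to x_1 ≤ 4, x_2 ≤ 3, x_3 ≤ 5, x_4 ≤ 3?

Ignoring the caps, the number of non-negative solutions to x_1+…+x_4 = 7 is C(10,3) = 120.
Subtract solutions that violate a single cap (substitute x_i' = x_i − (cap_i+1)): x_1 ≥ 5 gives C(5,3) = 10; x_2 ≥ 4 gives C(6,3) = 20; x_3 ≥ 6 gives C(4,3) = 4; x_4 ≥ 4 gives C(6,3) = 20. Together 54.
No two caps can be exceeded simultaneously, so the pair terms are all 0.
By inclusion–exclusion the count is 120 − 54 + 0 = 66.

66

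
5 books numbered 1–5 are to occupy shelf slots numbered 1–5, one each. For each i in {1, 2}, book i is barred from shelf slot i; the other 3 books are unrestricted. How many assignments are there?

78

Let Aᵢ (for i ∈ {1, 2}) be the placements that put book i in its forbidden shelf slot. Any j of these fix j positions, leaving (5−j)! ways to fill the rest, and there are C(2,j) ways to pick which j.
By inclusion–exclusion, the number of valid placements is Σ_{j=0}^{2} (−1)^j C(2,j)·(5−j)!.
Computing: 120 − 48 + 6 = 78.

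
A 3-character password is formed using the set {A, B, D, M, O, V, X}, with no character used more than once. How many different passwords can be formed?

This is a permutation of 3 out of 7: P(7,3) = 7!/4!.
7 × 6 × 5 = 210.

210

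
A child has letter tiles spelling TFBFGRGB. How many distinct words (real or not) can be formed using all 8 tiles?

TFBFGRGB has 8 letters with B appearing twice, F appearing twice, and G appearing twice.
Dividing 8! = 40320 by 2!·2!·2! = 8 for the repeated letters gives 5040.

5040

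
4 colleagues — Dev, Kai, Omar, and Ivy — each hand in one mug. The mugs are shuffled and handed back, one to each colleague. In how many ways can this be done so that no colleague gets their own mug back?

9

Let Aᵢ be the assignments in which colleague i gets their own mug. We want the size of the complement of A₁∪…∪A_4.
By inclusion–exclusion this is Σ_{j=0}^{4} (−1)^j C(4,j)·(4−j)!.
Computing: 24 − 24 + 12 − 4 + 1 = 9.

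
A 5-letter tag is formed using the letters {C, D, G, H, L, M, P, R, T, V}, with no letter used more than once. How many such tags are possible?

This is a permutation of 5 out of 10: P(10,5) = 10!/5!.
10 × 9 × 8 × 7 × 6 = 30240.

30240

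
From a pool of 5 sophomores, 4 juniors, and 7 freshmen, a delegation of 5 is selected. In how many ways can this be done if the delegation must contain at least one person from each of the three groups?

With no constraint there are C(16,5) = 4368 possible selections.
Selections missing a whole group: no sophomores → C(11,5) = 462; no juniors → C(12,5) = 792; no freshmen → C(9,5) = 126.
Add back selections omitting two groups (i.e. drawn from a single group): C(5,5) + C(4,5) + C(7,5) = 22.
By inclusion–exclusion: 4368 − 1380 + 22 = 3010.

3010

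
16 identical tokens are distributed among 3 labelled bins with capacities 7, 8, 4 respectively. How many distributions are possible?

By stars and bars, unrestricted non-negative solutions to x_1+…+x_3 = 16 number C(16+2,2) = 153.
Subtract solutions that violate a single cap (substitute x_i' = x_i − (cap_i+1)): x_1 ≥ 8 gives C(10,2) = 45; x_2 ≥ 9 gives C(9,2) = 36; x_3 ≥ 5 gives C(13,2) = 78. Together 159.
Add back pairs where two caps are both exceeded: 0 + 10 + 6 = 16.
By inclusion–exclusion the count is 153 − 159 + 16 = 10.

10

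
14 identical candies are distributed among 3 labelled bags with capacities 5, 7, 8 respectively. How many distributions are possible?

27

Without the upper bounds there are C(16,2) = 120 ways to split 14 among 3 bags.
Subtract solutions that violate a single cap (substitute x_i' = x_i − (cap_i+1)): x_1 ≥ 6 gives C(10,2) = 45; x_2 ≥ 8 gives C(8,2) = 28; x_3 ≥ 9 gives C(7,2) = 21. Together 94.
Add back pairs where two caps are both exceeded: 1 + 0 + 0 = 1.
By inclusion–exclusion the count is 120 − 94 + 1 = 27.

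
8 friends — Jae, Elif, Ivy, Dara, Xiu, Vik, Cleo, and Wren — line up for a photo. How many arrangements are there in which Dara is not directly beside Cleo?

There are 8! = 40320 arrangements in all. If Dara and Cleo are adjacent, merging them into one block gives 2·(7)! = 10080 arrangements.
Complementary counting: 40320 − 10080 = 30240.

30240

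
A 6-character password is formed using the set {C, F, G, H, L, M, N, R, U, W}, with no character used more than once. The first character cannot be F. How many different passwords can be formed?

The first character has 10−1 = 9 choices (anything except F).
The remaining 5 characters are filled from the other 9 symbols without repetition: 9 × 8 × 7 × 6 × 5 = 15120.
Total: 9 × 15120 = 136080.

136080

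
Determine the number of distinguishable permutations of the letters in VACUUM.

360

VACUUM has 6 letters with U appearing twice.
So there are 6! / (2!) = 360 distinguishable arrangements.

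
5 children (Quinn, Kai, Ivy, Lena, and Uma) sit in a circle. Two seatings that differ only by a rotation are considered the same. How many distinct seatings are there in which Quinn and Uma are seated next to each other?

12

Treat {Quinn, Uma} as one unit (2 internal orders) and seat the resulting 4 units around the table: (3)! circular arrangements.
So 2 × (3)! = 2 × 6 = 12.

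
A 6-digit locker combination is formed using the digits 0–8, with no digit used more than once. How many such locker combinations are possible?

Choose and order 6 of the 9 symbols: the first digit has 9 options, the next 8, and so on down to 4.
9 × 8 × 7 × 6 × 5 × 4 = 60480.

60480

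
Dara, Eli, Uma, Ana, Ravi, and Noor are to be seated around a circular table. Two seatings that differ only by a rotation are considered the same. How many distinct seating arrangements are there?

Fix one person's seat to break rotational symmetry; the remaining 5 people can be arranged in (5)! = 120 ways.

120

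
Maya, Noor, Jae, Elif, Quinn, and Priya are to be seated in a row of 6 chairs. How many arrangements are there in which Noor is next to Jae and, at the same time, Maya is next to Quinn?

96

Treat {Noor,Jae} as one block (2 orders) and {Maya,Quinn} as another (2 orders).
That leaves 4 units to arrange: 2 × 2 × 4! = 4 × 24 = 96.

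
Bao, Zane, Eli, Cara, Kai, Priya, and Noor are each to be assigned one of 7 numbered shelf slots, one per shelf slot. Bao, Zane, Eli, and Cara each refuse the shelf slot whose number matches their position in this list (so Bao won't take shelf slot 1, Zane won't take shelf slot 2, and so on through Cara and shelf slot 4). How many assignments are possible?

2790

Let Aᵢ (for 1 ≤ i ≤ 4) be the placements that put person i in their forbidden shelf slot. Any j of these fix j positions, leaving (7−j)! ways to fill the rest, and there are C(4,j) ways to pick which j.
By inclusion–exclusion, the number of valid placements is Σ_{j=0}^{4} (−1)^j C(4,j)·(7−j)!.
Computing: 5040 − 2880 + 720 − 96 + 6 = 2790.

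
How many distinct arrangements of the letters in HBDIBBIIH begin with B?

With the first slot taken by B, it remains to arrange the other 8 letters (HDIBBIIH).
Those 8 letters have B appearing twice, H appearing twice, and I appearing 3 times, giving (8)!/(3!·2!·2!) = 1680.

1680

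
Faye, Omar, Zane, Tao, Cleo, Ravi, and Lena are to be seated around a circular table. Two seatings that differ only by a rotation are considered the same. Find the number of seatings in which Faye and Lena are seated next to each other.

Glue Faye and Lena into a block (2 internal orders). Seating 6 units around a circle gives (5)! arrangements.
So 2 × (5)! = 2 × 120 = 240.

240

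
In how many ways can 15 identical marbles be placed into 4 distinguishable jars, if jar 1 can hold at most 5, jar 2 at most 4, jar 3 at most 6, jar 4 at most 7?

Ignoring the caps, the number of non-negative solutions to x_1+…+x_4 = 15 is C(18,3) = 816.
Subtract solutions that violate a single cap (substitute x_i' = x_i − (cap_i+1)): x_1 ≥ 6 gives C(12,3) = 220; x_2 ≥ 5 gives C(13,3) = 286; x_3 ≥ 7 gives C(11,3) = 165; x_4 ≥ 8 gives C(10,3) = 120. Together 791.
Add back pairs where two caps are both exceeded: 35 + 10 + 4 + 20 + 10 + 1 = 80.
By inclusion–exclusion the count is 816 − 791 + 80 = 105.

105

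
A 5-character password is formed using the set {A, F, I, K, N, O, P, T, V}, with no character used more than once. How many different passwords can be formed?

15120

Choose and order 5 of the 9 symbols: the first character has 9 options, the next 8, and so on down to 5.
9 × 8 × 7 × 6 × 5 = 15120.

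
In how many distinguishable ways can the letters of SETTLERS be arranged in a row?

5040

Letter multiplicities in SETTLERS: E×2, L×1, R×1, S×2, T×2.
So there are 8! / (2!·2!·2!) = 5040 distinguishable arrangements.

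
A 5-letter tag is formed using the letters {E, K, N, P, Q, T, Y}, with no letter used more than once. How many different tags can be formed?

Choose and order 5 of the 7 symbols: the first letter has 7 options, the next 6, and so on down to 3.
7 × 6 × 5 × 4 × 3 = 2520.

2520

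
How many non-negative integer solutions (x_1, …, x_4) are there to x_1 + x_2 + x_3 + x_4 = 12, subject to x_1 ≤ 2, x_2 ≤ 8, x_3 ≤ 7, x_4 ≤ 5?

Ignoring the caps, the number of non-negative solutions to x_1+…+x_4 = 12 is C(15,3) = 455.
Subtract solutions that violate a single cap (substitute x_i' = x_i − (cap_i+1)): x_1 ≥ 3 gives C(12,3) = 220; x_2 ≥ 9 gives C(6,3) = 20; x_3 ≥ 8 gives C(7,3) = 35; x_4 ≥ 6 gives C(9,3) = 84. Together 359.
Add back pairs where two caps are both exceeded: 1 + 4 + 20 + 0 + 0 + 0 = 25.
By inclusion–exclusion the count is 455 − 359 + 25 = 121.

121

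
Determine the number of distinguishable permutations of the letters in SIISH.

The 5 letters of SIISH have repeats: I appearing twice and S appearing twice.
So there are 5! / (2!·2!) = 30 distinguishable arrangements.

30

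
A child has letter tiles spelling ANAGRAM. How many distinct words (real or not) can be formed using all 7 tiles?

ANAGRAM has 7 letters with A appearing 3 times.
Dividing 7! = 5040 by 3! = 6 for the repeated letters gives 840.

840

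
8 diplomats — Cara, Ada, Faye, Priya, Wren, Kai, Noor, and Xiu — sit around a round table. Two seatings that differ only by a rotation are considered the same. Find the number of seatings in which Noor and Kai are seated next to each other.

1440

Treat {Noor, Kai} as one unit (2 internal orders) and seat the resulting 7 units around the table: (6)! circular arrangements.
So 2 × (6)! = 2 × 720 = 1440.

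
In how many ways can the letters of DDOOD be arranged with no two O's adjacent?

6

There are 5!/(3!·2!) = 10 arrangements of DDOOD in total.
Arrangements with the O's together: treat OO as one letter, giving (4)!/(3!) = 4.
Hence 10 − 4 = 6.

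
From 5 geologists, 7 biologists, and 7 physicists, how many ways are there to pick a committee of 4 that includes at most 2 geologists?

Split by how many geologists are chosen (0 through 2).
Sum: C(5,0)·C(14,4) + C(5,1)·C(14,3) + C(5,2)·C(14,2) = 1001 + 1820 + 910 = 3731.

3731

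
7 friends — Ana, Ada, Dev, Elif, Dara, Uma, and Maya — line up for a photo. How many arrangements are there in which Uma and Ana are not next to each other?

3600

There are 7! = 5040 arrangements in all. If Uma and Ana are adjacent, merging them into one block gives 2·(6)! = 1440 arrangements.
Complementary counting: 5040 − 1440 = 3600.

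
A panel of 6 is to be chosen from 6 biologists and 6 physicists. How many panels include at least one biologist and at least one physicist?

With no constraint there are C(12,6) = 924 possible selections.
Subtract selections that omit an entire group: no biologists → C(6,6) = 1; no physicists → C(6,6) = 1.
Both groups omitted at once is impossible, so 924 − 2 = 922.

922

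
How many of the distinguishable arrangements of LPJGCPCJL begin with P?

5040

Fix P in the first position and arrange the remaining 8 letters.
Those 8 letters have C appearing twice, J appearing twice, and L appearing twice, giving (8)!/(2!·2!·2!) = 5040.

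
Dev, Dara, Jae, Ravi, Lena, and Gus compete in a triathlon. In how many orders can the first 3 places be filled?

There are 6 choices for 1st place, 5 for 2nd, and 4 for 3rd.
That gives 6 × 5 × 4 = 120.

120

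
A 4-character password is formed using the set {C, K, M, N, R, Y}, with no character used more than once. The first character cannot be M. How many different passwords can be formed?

The first character has 6−1 = 5 choices (anything except M).
The remaining 3 characters are filled from the other 5 symbols without repetition: 5 × 4 × 3 = 60.
Total: 5 × 60 = 300.

300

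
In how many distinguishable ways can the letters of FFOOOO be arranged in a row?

The 6 letters of FFOOOO have repeats: F appearing twice and O appearing 4 times.
The number of distinct arrangements is 6!/(4!·2!) = 720/48 = 15.

15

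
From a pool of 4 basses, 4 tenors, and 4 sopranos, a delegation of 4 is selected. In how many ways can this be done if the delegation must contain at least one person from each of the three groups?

288

Unrestricted: C(12,4) = 495 ways to pick any 4 of the 12.
Selections missing a whole group: no basses → C(8,4) = 70; no tenors → C(8,4) = 70; no sopranos → C(8,4) = 70.
Add back selections omitting two groups (i.e. drawn from a single group): C(4,4) + C(4,4) + C(4,4) = 3.
By inclusion–exclusion: 495 − 210 + 3 = 288.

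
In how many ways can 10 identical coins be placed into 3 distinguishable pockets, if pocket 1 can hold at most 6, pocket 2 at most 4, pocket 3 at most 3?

Ignoring the caps, the number of non-negative solutions to x_1+…+x_3 = 10 is C(12,2) = 66.
Subtract solutions that violate a single cap (substitute x_i' = x_i − (cap_i+1)): x_1 ≥ 7 gives C(5,2) = 10; x_2 ≥ 5 gives C(7,2) = 21; x_3 ≥ 4 gives C(8,2) = 28. Together 59.
Add back pairs where two caps are both exceeded: 0 + 0 + 3 = 3.
By inclusion–exclusion the count is 66 − 59 + 3 = 10.

10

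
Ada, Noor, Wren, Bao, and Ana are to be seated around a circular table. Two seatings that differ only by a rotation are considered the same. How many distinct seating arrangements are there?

Fix one person's seat to break rotational symmetry; the remaining 4 people can be arranged in (4)! = 24 ways.

24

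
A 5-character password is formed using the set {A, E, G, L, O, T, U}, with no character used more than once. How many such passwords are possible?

2520

Choose and order 5 of the 7 symbols: the first character has 7 options, the next 6, and so on down to 3.
7 × 6 × 5 × 4 × 3 = 2520.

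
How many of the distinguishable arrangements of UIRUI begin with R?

Fix R in the first position and arrange the remaining 4 letters.
Those 4 letters have I appearing twice and U appearing twice, giving (4)!/(2!·2!) = 6.

6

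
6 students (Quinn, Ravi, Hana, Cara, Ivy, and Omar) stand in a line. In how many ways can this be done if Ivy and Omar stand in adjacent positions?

Glue Ivy and Omar into one block (2 internal orders), leaving 5 units to arrange in a row.
So the count is 2·(5)! = 240.

240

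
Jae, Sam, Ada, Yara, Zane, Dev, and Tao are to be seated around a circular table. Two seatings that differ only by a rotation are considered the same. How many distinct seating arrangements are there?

720

Seat Jae anywhere (absorbing the rotational symmetry), then permute the other 6: (6)! = 720.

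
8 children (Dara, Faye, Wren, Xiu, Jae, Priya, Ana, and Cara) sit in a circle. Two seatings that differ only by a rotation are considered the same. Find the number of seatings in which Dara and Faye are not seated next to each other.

All circular seatings of 8 people number (7)! = 5040.
Those with Dara next to Faye: fuse the pair into one unit and seat 7 units around a circle — 2·(6)! = 1440.
Subtracting, 5040 − 1440 = 3600.

3600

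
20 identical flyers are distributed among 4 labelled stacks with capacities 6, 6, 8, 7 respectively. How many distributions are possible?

Ignoring the caps, the number of non-negative solutions to x_1+…+x_4 = 20 is C(23,3) = 1771.
Subtract solutions that violate a single cap (substitute x_i' = x_i − (cap_i+1)): x_1 ≥ 7 gives C(16,3) = 560; x_2 ≥ 7 gives C(16,3) = 560; x_3 ≥ 9 gives C(14,3) = 364; x_4 ≥ 8 gives C(15,3) = 455. Together 1939.
Add back pairs where two caps are both exceeded: 84 + 35 + 56 + 35 + 56 + 20 = 286.
By inclusion–exclusion the count is 1771 − 1939 + 286 = 118.

118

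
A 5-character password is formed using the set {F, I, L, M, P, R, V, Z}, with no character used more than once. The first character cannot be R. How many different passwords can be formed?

5880

The first character has 8−1 = 7 choices (anything except R).
The remaining 4 characters are filled from the other 7 symbols without repetition: 7 × 6 × 5 × 4 = 840.
Total: 7 × 840 = 5880.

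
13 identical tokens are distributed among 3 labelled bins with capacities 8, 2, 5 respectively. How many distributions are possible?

6

Without the upper bounds there are C(15,2) = 105 ways to split 13 among 3 bins.
Subtract solutions that violate a single cap (substitute x_i' = x_i − (cap_i+1)): x_1 ≥ 9 gives C(6,2) = 15; x_2 ≥ 3 gives C(12,2) = 66; x_3 ≥ 6 gives C(9,2) = 36. Together 117.
Add back pairs where two caps are both exceeded: 3 + 0 + 15 = 18.
By inclusion–exclusion the count is 105 − 117 + 18 = 6.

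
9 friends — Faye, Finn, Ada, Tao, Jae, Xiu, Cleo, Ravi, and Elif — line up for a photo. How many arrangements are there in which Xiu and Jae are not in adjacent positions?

282240

Of the 9! = 362880 arrangements, those with Xiu and Jae adjacent number 2 × 8! = 80640 (treat the pair as a block with 2 internal orders).
So 362880 − 80640 = 282240 arrangements keep them apart.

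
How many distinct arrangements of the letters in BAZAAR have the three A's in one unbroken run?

Treat the 3 copies of A as a single block. The multiset to arrange is then {AAA, B, R, Z}, 4 items in all.
All 4 items are distinct, so there are (4)! = 24 arrangements.

24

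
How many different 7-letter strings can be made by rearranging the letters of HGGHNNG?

210

Letter multiplicities in HGGHNNG: G×3, H×2, N×2.
The number of distinct arrangements is 7!/(3!·2!·2!) = 5040/24 = 210.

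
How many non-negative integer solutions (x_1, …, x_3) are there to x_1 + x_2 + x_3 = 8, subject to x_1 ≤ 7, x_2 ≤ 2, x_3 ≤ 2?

8

By stars and bars, unrestricted non-negative solutions to x_1+…+x_3 = 8 number C(8+2,2) = 45.
Subtract solutions that violate a single cap (substitute x_i' = x_i − (cap_i+1)): x_1 ≥ 8 gives C(2,2) = 1; x_2 ≥ 3 gives C(7,2) = 21; x_3 ≥ 3 gives C(7,2) = 21. Together 43.
Add back pairs where two caps are both exceeded: 0 + 0 + 6 = 6.
By inclusion–exclusion the count is 45 − 43 + 6 = 8.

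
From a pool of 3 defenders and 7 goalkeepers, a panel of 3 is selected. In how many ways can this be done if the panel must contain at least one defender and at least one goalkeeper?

84

Total 3-person selections from all 10: C(10,3) = 120.
Selections missing a whole group: no defenders → C(7,3) = 35; no goalkeepers → C(3,3) = 1.
Both groups omitted at once is impossible, so 120 − 36 = 84.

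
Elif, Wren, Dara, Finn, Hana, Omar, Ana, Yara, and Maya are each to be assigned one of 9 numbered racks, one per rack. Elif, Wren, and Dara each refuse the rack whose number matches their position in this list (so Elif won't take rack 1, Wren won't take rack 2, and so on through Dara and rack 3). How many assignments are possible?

Let Aᵢ (for i ∈ {1, 2, 3}) be the placements that put person i in their forbidden rack. Any j of these fix j positions, leaving (9−j)! ways to fill the rest, and there are C(3,j) ways to pick which j.
By inclusion–exclusion, the number of valid placements is Σ_{j=0}^{3} (−1)^j C(3,j)·(9−j)!.
Computing: 362880 − 120960 + 15120 − 720 = 256320.

256320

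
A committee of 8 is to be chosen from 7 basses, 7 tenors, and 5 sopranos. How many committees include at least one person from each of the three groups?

Unrestricted: C(19,8) = 75582 ways to pick any 8 of the 19.
Selections missing a whole group: no basses → C(12,8) = 495; no tenors → C(12,8) = 495; no sopranos → C(14,8) = 3003.
Add back selections omitting two groups (i.e. drawn from a single group): C(7,8) + C(7,8) + C(5,8) = 0.
By inclusion–exclusion: 75582 − 3993 + 0 = 71589.

71589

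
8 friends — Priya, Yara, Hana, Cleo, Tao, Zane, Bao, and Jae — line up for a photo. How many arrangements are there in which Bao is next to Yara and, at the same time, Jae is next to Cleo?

Treat {Bao,Yara} as one block (2 orders) and {Jae,Cleo} as another (2 orders).
That leaves 6 units to arrange: 2 × 2 × 6! = 4 × 720 = 2880.

2880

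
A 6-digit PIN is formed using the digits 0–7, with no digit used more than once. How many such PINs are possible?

20160

This is a permutation of 6 out of 8: P(8,6) = 8!/2!.
That product is 8 × 7 × 6 × 5 × 4 × 3 = 20160.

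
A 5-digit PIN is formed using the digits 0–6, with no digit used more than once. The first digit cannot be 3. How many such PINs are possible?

The first digit has 7−1 = 6 choices (anything except 3).
The remaining 4 digits are filled from the other 6 symbols without repetition: 6 × 5 × 4 × 3 = 360.
Total: 6 × 360 = 2160.

2160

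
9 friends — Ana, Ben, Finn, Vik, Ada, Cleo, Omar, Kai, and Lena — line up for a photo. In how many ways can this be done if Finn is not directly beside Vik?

282240

There are 9! = 362880 arrangements in all. If Finn and Vik are adjacent, merging them into one block gives 2·(8)! = 80640 arrangements.
Complementary counting: 362880 − 80640 = 282240.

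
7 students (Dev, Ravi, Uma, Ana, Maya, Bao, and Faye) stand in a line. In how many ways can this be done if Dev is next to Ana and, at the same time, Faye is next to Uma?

480

Treat {Dev,Ana} as one block (2 orders) and {Faye,Uma} as another (2 orders).
That leaves 5 units to arrange: 2 × 2 × 5! = 4 × 120 = 480.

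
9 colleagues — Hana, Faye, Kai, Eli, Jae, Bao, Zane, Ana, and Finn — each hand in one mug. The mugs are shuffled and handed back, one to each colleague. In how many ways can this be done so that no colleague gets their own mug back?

133496

This is the derangement count D_9: permutations of 9 items with no fixed point.
By inclusion–exclusion this is Σ_{j=0}^{9} (−1)^j C(9,j)·(9−j)!.
Computing: 362880 − 362880 + 181440 − 60480 + 15120 − 3024 + 504 − 72 + 9 − 1 = 133496.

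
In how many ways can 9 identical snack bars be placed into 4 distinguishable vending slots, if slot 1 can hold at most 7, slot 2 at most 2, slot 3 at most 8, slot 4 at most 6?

121

Without the upper bounds there are C(12,3) = 220 ways to split 9 among 4 vending slots.
Subtract solutions that violate a single cap (substitute x_i' = x_i − (cap_i+1)): x_1 ≥ 8 gives C(4,3) = 4; x_2 ≥ 3 gives C(9,3) = 84; x_3 ≥ 9 gives C(3,3) = 1; x_4 ≥ 7 gives C(5,3) = 10. Together 99.
No two caps can be exceeded simultaneously, so the pair terms are all 0.
By inclusion–exclusion the count is 220 − 99 + 0 = 121.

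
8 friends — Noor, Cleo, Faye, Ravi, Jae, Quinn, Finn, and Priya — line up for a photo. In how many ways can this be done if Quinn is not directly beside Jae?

Of the 8! = 40320 arrangements, those with Quinn and Jae adjacent number 2 × 7! = 10080 (treat the pair as a block with 2 internal orders).
Complementary counting: 40320 − 10080 = 30240.

30240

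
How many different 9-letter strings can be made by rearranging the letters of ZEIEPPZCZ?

ZEIEPPZCZ has 9 letters with E appearing twice, P appearing twice, and Z appearing 3 times.
Dividing 9! = 362880 by 3!·2!·2! = 24 for the repeated letters gives 15120.

15120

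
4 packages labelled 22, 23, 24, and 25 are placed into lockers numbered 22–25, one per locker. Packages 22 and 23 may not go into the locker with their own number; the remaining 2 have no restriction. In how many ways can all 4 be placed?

14

Let Aᵢ (for i ∈ {22, 23}) be the placements that put package i in its forbidden locker. Any j of these fix j positions, leaving (4−j)! ways to fill the rest, and there are C(2,j) ways to pick which j.
By inclusion–exclusion, the number of valid placements is Σ_{j=0}^{2} (−1)^j C(2,j)·(4−j)!.
Computing: 24 − 12 + 2 = 14.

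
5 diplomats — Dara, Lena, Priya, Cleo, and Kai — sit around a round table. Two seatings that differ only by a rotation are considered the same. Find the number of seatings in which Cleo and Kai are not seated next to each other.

All circular seatings of 5 people number (4)! = 24.
Those with Cleo next to Kai: fuse the pair into one unit and seat 4 units around a circle — 2·(3)! = 12.
Subtracting, 24 − 12 = 12.

12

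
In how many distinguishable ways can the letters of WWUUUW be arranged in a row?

20

WWUUUW has 6 letters with U appearing 3 times and W appearing 3 times.
Dividing 6! = 720 by 3!·3! = 36 for the repeated letters gives 20.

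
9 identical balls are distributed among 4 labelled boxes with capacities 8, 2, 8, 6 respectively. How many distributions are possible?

Ignoring the caps, the number of non-negative solutions to x_1+…+x_4 = 9 is C(12,3) = 220.
Subtract solutions that violate a single cap (substitute x_i' = x_i − (cap_i+1)): x_1 ≥ 9 gives C(3,3) = 1; x_2 ≥ 3 gives C(9,3) = 84; x_3 ≥ 9 gives C(3,3) = 1; x_4 ≥ 7 gives C(5,3) = 10. Together 96.
No two caps can be exceeded simultaneously, so the pair terms are all 0.
By inclusion–exclusion the count is 220 − 96 + 0 = 124.

124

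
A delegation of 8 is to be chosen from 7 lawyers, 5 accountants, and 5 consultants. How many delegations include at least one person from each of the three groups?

Unrestricted: C(17,8) = 24310 ways to pick any 8 of the 17.
Subtract selections that omit an entire group: no lawyers → C(10,8) = 45; no accountants → C(12,8) = 495; no consultants → C(12,8) = 495.
Add back selections omitting two groups (i.e. drawn from a single group): C(7,8) + C(5,8) + C(5,8) = 0.
By inclusion–exclusion: 24310 − 1035 + 0 = 23275.

23275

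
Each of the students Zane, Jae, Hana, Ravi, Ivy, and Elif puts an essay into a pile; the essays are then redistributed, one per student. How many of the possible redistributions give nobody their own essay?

Let Aᵢ be the assignments in which student i gets their own essay. We want the size of the complement of A₁∪…∪A_6.
By inclusion–exclusion this is Σ_{j=0}^{6} (−1)^j C(6,j)·(6−j)!.
Computing: 720 − 720 + 360 − 120 + 30 − 6 + 1 = 265.

265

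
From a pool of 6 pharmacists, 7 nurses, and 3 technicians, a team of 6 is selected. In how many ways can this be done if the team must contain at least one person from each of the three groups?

Unrestricted: C(16,6) = 8008 ways to pick any 6 of the 16.
Selections missing a whole group: no pharmacists → C(10,6) = 210; no nurses → C(9,6) = 84; no technicians → C(13,6) = 1716.
Add back selections omitting two groups (i.e. drawn from a single group): C(6,6) + C(7,6) + C(3,6) = 8.
By inclusion–exclusion: 8008 − 2010 + 8 = 6006.

6006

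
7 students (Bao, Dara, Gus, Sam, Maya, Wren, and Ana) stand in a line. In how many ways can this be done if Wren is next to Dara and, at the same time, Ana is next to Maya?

Treat {Wren,Dara} as one block (2 orders) and {Ana,Maya} as another (2 orders).
That leaves 5 units to arrange: 2 × 2 × 5! = 4 × 120 = 480.

480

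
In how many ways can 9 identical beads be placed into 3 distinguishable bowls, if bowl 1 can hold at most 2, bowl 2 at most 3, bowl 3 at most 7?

9

Ignoring the caps, the number of non-negative solutions to x_1+…+x_3 = 9 is C(11,2) = 55.
Subtract solutions that violate a single cap (substitute x_i' = x_i − (cap_i+1)): x_1 ≥ 3 gives C(8,2) = 28; x_2 ≥ 4 gives C(7,2) = 21; x_3 ≥ 8 gives C(3,2) = 3. Together 52.
Add back pairs where two caps are both exceeded: 6 + 0 + 0 = 6.
By inclusion–exclusion the count is 55 − 52 + 6 = 9.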